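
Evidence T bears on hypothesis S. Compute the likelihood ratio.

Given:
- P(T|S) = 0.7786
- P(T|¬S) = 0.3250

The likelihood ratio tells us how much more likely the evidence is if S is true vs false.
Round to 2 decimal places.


Likelihood Ratio (LR) = P(T|S) / P(T|¬S)

LR = 0.7786 / 0.3250
   = 2.40

The evidence is 2.40 times more likely if S is true than if S is false.
Since LR > 1, the evidence supports S over ¬S.


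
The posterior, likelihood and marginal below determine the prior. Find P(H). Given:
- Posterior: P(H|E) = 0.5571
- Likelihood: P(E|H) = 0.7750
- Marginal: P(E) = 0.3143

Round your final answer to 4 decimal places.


From Bayes' theorem: P(H|E) = P(E|H) × P(H) / P(E)

Rearranging for P(H):
P(H) = P(H|E) × P(E) / P(E|H)
     = 0.5571 × 0.3143 / 0.7750
     = 0.17509653 / 0.7750
     = 0.2259


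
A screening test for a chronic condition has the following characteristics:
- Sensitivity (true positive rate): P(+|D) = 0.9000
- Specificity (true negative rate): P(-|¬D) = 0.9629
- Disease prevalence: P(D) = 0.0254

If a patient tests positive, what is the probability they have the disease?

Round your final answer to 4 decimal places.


Let D = has disease, + = positive test

Given:
- P(D) = 0.0254 (prevalence)
- P(+|D) = 0.9000 (sensitivity)
- P(-|¬D) = 0.9629 (specificity)
- P(+|¬D) = 0.0371 (false positive rate = 1 - specificity)

Step 1: Find P(+)
P(+) = P(+|D)P(D) + P(+|¬D)P(¬D)
     = 0.9000 × 0.0254 + 0.0371 × 0.9746
     = 0.02286000 + 0.03615766
     = 0.05901766

Step 2: Apply Bayes' theorem for P(D|+)
P(D|+) = P(+|D)P(D) / P(+)
       = 0.02286000 / 0.05901766
       = 0.3873


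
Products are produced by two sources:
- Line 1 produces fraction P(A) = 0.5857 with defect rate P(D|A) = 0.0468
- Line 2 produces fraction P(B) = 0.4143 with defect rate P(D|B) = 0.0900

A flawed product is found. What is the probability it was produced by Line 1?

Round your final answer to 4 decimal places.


Let A = from Line 1, D = flawed

Given:
- P(A) = 0.5857, P(B) = 0.4143
- P(D|A) = 0.0468, P(D|B) = 0.0900

Step 1: Find P(D)
P(D) = P(D|A)P(A) + P(D|B)P(B)
     = 0.0468 × 0.5857 + 0.0900 × 0.4143
     = 0.02741076 + 0.03728700
     = 0.06469776

Step 2: Apply Bayes' theorem
P(A|D) = P(D|A)P(A) / P(D)
       = 0.02741076 / 0.06469776
       = 0.4237


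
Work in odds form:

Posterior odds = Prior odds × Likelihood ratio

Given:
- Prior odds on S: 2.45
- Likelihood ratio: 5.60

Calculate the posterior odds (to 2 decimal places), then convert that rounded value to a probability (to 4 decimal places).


Step 1: Calculate posterior odds
Posterior odds = Prior odds × LR
               = 2.45 × 5.60
               = 13.72

Step 2: Convert to probability
P(S|E) = Posterior odds / (1 + Posterior odds)
       = 13.72 / (1 + 13.72)
       = 13.72 / 14.72
       = 0.9321

The evidence increased P(S) from 0.7101 to 0.9321.


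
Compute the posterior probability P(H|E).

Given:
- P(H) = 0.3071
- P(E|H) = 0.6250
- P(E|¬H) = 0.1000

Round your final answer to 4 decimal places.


Bayes' theorem: P(H|E) = P(E|H) × P(H) / P(E)

Step 1: Calculate P(E) using law of total probability
P(E) = P(E|H)P(H) + P(E|¬H)P(¬H)
     = 0.6250 × 0.3071 + 0.1000 × 0.6929
     = 0.19193750 + 0.06929000
     = 0.26122750

Step 2: Apply Bayes' theorem
P(H|E) = P(E|H) × P(H) / P(E)
       = 0.19193750 / 0.26122750
       = 0.7348


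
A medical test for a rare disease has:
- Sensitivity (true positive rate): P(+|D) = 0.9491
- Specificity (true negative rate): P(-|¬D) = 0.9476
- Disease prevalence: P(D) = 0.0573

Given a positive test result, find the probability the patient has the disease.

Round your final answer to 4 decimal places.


Let D = has disease, + = positive test

Given:
- P(D) = 0.0573 (prevalence)
- P(+|D) = 0.9491 (sensitivity)
- P(-|¬D) = 0.9476 (specificity)
- P(+|¬D) = 0.0524 (false positive rate = 1 - specificity)

Step 1: Find P(+)
P(+) = P(+|D)P(D) + P(+|¬D)P(¬D)
     = 0.9491 × 0.0573 + 0.0524 × 0.9427
     = 0.05438343 + 0.04939748
     = 0.10378091

Step 2: Apply Bayes' theorem for P(D|+)
P(D|+) = P(+|D)P(D) / P(+)
       = 0.05438343 / 0.10378091
       = 0.5240


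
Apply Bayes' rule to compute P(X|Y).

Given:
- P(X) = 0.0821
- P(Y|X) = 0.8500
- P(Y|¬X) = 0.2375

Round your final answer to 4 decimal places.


Bayes' theorem: P(X|Y) = P(Y|X) × P(X) / P(Y)

Step 1: Calculate P(Y) using law of total probability
P(Y) = P(Y|X)P(X) + P(Y|¬X)P(¬X)
     = 0.8500 × 0.0821 + 0.2375 × 0.9179
     = 0.06978500 + 0.21800125
     = 0.28778625

Step 2: Apply Bayes' theorem
P(X|Y) = P(Y|X) × P(X) / P(Y)
       = 0.06978500 / 0.28778625
       = 0.2425


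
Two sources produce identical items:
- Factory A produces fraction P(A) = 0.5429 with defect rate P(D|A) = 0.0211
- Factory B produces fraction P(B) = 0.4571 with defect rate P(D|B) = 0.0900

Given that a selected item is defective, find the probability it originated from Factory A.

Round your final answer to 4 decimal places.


Let A = from Factory A, D = defective

Given:
- P(A) = 0.5429, P(B) = 0.4571
- P(D|A) = 0.0211, P(D|B) = 0.0900

Step 1: Find P(D)
P(D) = P(D|A)P(A) + P(D|B)P(B)
     = 0.0211 × 0.5429 + 0.0900 × 0.4571
     = 0.01145519 + 0.04113900
     = 0.05259419

Step 2: Apply Bayes' theorem
P(A|D) = P(D|A)P(A) / P(D)
       = 0.01145519 / 0.05259419
       = 0.2178


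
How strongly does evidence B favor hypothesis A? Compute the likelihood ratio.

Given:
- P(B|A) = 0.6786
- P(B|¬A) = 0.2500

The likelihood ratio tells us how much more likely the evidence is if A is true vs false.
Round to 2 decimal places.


Likelihood Ratio (LR) = P(B|A) / P(B|¬A)

LR = 0.6786 / 0.2500
   = 2.71

The evidence is 2.71 times more likely if A is true than if A is false.
Because LR exceeds 1, B is evidence for A.


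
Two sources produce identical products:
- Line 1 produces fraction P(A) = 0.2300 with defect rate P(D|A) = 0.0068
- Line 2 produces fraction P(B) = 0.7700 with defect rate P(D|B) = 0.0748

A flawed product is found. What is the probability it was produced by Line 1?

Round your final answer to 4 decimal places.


Let A = from Line 1, D = flawed

Given:
- P(A) = 0.2300, P(B) = 0.7700
- P(D|A) = 0.0068, P(D|B) = 0.0748

Step 1: Find P(D)
P(D) = P(D|A)P(A) + P(D|B)P(B)
     = 0.0068 × 0.2300 + 0.0748 × 0.7700
     = 0.00156400 + 0.05759600
     = 0.05916000

Step 2: Apply Bayes' theorem
P(A|D) = P(D|A)P(A) / P(D)
       = 0.00156400 / 0.05916000
       = 0.0264


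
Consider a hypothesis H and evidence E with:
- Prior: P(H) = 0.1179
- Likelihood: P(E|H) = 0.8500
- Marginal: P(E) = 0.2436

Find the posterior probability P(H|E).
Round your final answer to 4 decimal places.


Using Bayes' theorem:

P(H|E) = P(E|H) × P(H) / P(E)
       = 0.8500 × 0.1179 / 0.2436
       = 0.10021500 / 0.2436
       = 0.4114

The evidence strengthens our belief in H.
Prior: 0.1179 → Posterior: 0.4114


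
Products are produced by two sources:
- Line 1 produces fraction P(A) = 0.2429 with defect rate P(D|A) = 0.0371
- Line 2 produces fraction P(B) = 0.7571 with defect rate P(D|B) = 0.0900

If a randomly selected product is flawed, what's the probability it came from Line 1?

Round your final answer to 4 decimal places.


Let A = from Line 1, D = flawed

Given:
- P(A) = 0.2429, P(B) = 0.7571
- P(D|A) = 0.0371, P(D|B) = 0.0900

Step 1: Find P(D)
P(D) = P(D|A)P(A) + P(D|B)P(B)
     = 0.0371 × 0.2429 + 0.0900 × 0.7571
     = 0.00901159 + 0.06813900
     = 0.07715059

Step 2: Apply Bayes' theorem
P(A|D) = P(D|A)P(A) / P(D)
       = 0.00901159 / 0.07715059
       = 0.1168


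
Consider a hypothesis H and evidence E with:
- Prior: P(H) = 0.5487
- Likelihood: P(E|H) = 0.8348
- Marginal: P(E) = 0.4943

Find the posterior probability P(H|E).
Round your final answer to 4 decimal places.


Using Bayes' theorem:

P(H|E) = P(E|H) × P(H) / P(E)
       = 0.8348 × 0.5487 / 0.4943
       = 0.45805476 / 0.4943
       = 0.9267

The evidence strengthens our belief in H.
Prior: 0.5487 → Posterior: 0.9267


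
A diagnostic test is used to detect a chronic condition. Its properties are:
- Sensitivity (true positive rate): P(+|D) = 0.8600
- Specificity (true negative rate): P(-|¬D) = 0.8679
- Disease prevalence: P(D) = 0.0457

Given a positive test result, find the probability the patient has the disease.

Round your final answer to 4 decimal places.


Let D = has disease, + = positive test

Given:
- P(D) = 0.0457 (prevalence)
- P(+|D) = 0.8600 (sensitivity)
- P(-|¬D) = 0.8679 (specificity)
- P(+|¬D) = 0.1321 (false positive rate = 1 - specificity)

Step 1: Find P(+)
P(+) = P(+|D)P(D) + P(+|¬D)P(¬D)
     = 0.8600 × 0.0457 + 0.1321 × 0.9543
     = 0.03930200 + 0.12606303
     = 0.16536503

Step 2: Apply Bayes' theorem for P(D|+)
P(D|+) = P(+|D)P(D) / P(+)
       = 0.03930200 / 0.16536503
       = 0.2377


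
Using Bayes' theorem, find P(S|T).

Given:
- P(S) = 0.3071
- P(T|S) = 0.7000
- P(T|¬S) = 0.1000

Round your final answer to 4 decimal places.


Bayes' theorem: P(S|T) = P(T|S) × P(S) / P(T)

Step 1: Calculate P(T) using law of total probability
P(T) = P(T|S)P(S) + P(T|¬S)P(¬S)
     = 0.7000 × 0.3071 + 0.1000 × 0.6929
     = 0.21497000 + 0.06929000
     = 0.28426000

Step 2: Apply Bayes' theorem
P(S|T) = P(T|S) × P(S) / P(T)
       = 0.21497000 / 0.28426000
       = 0.7562


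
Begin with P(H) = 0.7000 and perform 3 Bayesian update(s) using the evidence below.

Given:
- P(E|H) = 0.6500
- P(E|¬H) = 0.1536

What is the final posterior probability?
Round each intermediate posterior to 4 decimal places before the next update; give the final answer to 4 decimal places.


Sequential Bayesian updating:

Initial prior: P(H) = 0.7000

Update 1:
  P(E) = 0.6500 × 0.7000 + 0.1536 × 0.3000 = 0.45500000 + 0.04608000 = 0.50108000
  P(H|E) = 0.45500000 / 0.50108000 = 0.9080

Update 2:
  P(E) = 0.6500 × 0.9080 + 0.1536 × 0.0920 = 0.59020000 + 0.01413120 = 0.60433120
  P(H|E) = 0.59020000 / 0.60433120 = 0.9766

Update 3:
  P(E) = 0.6500 × 0.9766 + 0.1536 × 0.0234 = 0.63479000 + 0.00359424 = 0.63838424
  P(H|E) = 0.63479000 / 0.63838424 = 0.9944

Final posterior: 0.9944


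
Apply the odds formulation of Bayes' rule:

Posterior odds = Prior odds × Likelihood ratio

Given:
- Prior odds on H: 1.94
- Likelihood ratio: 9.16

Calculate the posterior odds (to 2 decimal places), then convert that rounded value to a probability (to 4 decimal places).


Step 1: Calculate posterior odds
Posterior odds = Prior odds × LR
               = 1.94 × 9.16
               = 17.77

Step 2: Convert to probability
P(H|E) = Posterior odds / (1 + Posterior odds)
       = 17.77 / (1 + 17.77)
       = 17.77 / 18.77
       = 0.9467

The evidence increased P(H) from 0.6599 to 0.9467.


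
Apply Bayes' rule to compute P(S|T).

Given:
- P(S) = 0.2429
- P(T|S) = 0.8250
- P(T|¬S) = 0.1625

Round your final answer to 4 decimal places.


Bayes' theorem: P(S|T) = P(T|S) × P(S) / P(T)

Step 1: Calculate P(T) using law of total probability
P(T) = P(T|S)P(S) + P(T|¬S)P(¬S)
     = 0.8250 × 0.2429 + 0.1625 × 0.7571
     = 0.20039250 + 0.12302875
     = 0.32342125

Step 2: Apply Bayes' theorem
P(S|T) = P(T|S) × P(S) / P(T)
       = 0.20039250 / 0.32342125
       = 0.6196


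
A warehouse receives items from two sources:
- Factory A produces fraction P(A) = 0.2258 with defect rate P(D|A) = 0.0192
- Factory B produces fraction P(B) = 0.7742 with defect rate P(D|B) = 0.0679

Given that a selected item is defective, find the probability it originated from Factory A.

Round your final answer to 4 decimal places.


Let A = from Factory A, D = defective

Given:
- P(A) = 0.2258, P(B) = 0.7742
- P(D|A) = 0.0192, P(D|B) = 0.0679

Step 1: Find P(D)
P(D) = P(D|A)P(A) + P(D|B)P(B)
     = 0.0192 × 0.2258 + 0.0679 × 0.7742
     = 0.00433536 + 0.05256818
     = 0.05690354

Step 2: Apply Bayes' theorem
P(A|D) = P(D|A)P(A) / P(D)
       = 0.00433536 / 0.05690354
       = 0.0762


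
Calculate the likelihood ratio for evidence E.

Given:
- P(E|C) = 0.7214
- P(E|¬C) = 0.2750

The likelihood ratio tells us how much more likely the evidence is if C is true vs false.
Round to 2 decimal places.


Likelihood Ratio (LR) = P(E|C) / P(E|¬C)

LR = 0.7214 / 0.2750
   = 2.62

The evidence is 2.62 times more likely if C is true than if C is false.
LR > 1, so observing E raises the odds in favor of C.


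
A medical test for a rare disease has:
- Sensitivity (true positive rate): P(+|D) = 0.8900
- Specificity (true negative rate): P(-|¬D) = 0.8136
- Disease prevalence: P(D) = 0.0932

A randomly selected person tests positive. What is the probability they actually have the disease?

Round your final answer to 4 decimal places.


Let D = has disease, + = positive test

Given:
- P(D) = 0.0932 (prevalence)
- P(+|D) = 0.8900 (sensitivity)
- P(-|¬D) = 0.8136 (specificity)
- P(+|¬D) = 0.1864 (false positive rate = 1 - specificity)

Step 1: Find P(+)
P(+) = P(+|D)P(D) + P(+|¬D)P(¬D)
     = 0.8900 × 0.0932 + 0.1864 × 0.9068
     = 0.08294800 + 0.16902752
     = 0.25197552

Step 2: Apply Bayes' theorem for P(D|+)
P(D|+) = P(+|D)P(D) / P(+)
       = 0.08294800 / 0.25197552
       = 0.3292


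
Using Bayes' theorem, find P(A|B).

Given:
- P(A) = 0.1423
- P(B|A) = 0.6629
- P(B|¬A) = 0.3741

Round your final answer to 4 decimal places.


Bayes' theorem: P(A|B) = P(B|A) × P(A) / P(B)

Step 1: Calculate P(B) using law of total probability
P(B) = P(B|A)P(A) + P(B|¬A)P(¬A)
     = 0.6629 × 0.1423 + 0.3741 × 0.8577
     = 0.09433067 + 0.32086557
     = 0.41519624

Step 2: Apply Bayes' theorem
P(A|B) = P(B|A) × P(A) / P(B)
       = 0.09433067 / 0.41519624
       = 0.2272


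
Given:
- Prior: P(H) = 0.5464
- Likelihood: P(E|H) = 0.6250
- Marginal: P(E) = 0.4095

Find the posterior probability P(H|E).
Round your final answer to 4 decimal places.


Using Bayes' theorem:

P(H|E) = P(E|H) × P(H) / P(E)
       = 0.6250 × 0.5464 / 0.4095
       = 0.34150000 / 0.4095
       = 0.8339

The evidence strengthens our belief in H.
Prior: 0.5464 → Posterior: 0.8339


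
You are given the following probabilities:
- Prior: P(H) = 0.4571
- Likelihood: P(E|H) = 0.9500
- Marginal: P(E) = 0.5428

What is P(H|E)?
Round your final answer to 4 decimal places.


Using Bayes' theorem:

P(H|E) = P(E|H) × P(H) / P(E)
       = 0.9500 × 0.4571 / 0.5428
       = 0.43424500 / 0.5428
       = 0.8000

The evidence strengthens our belief in H.
Prior: 0.4571 → Posterior: 0.8000


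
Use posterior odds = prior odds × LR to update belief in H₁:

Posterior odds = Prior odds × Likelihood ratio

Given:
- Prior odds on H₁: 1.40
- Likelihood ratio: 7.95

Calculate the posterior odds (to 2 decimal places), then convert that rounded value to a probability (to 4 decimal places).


Step 1: Calculate posterior odds
Posterior odds = Prior odds × LR
               = 1.40 × 7.95
               = 11.13

Step 2: Convert to probability
P(H₁|E) = Posterior odds / (1 + Posterior odds)
       = 11.13 / (1 + 11.13)
       = 11.13 / 12.13
       = 0.9176

The evidence increased P(H₁) from 0.5833 to 0.9176.


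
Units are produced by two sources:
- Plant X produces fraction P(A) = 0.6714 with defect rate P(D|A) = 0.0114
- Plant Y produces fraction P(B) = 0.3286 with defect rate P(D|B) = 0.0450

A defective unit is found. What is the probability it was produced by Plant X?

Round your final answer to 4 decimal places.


Let A = from Plant X, D = defective

Given:
- P(A) = 0.6714, P(B) = 0.3286
- P(D|A) = 0.0114, P(D|B) = 0.0450

Step 1: Find P(D)
P(D) = P(D|A)P(A) + P(D|B)P(B)
     = 0.0114 × 0.6714 + 0.0450 × 0.3286
     = 0.00765396 + 0.01478700
     = 0.02244096

Step 2: Apply Bayes' theorem
P(A|D) = P(D|A)P(A) / P(D)
       = 0.00765396 / 0.02244096
       = 0.3411


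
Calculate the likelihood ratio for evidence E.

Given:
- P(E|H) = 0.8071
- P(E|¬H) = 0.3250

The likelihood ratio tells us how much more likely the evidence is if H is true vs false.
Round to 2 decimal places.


Likelihood Ratio (LR) = P(E|H) / P(E|¬H)

LR = 0.8071 / 0.3250
   = 2.48

The evidence is 2.48 times more likely if H is true than if H is false.
LR > 1, so observing E raises the odds in favor of H.


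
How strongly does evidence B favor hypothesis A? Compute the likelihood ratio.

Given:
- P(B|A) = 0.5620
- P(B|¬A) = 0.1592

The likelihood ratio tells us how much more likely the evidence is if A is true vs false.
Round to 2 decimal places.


Likelihood Ratio (LR) = P(B|A) / P(B|¬A)

LR = 0.5620 / 0.1592
   = 3.53

The evidence is 3.53 times more likely if A is true than if A is false.
Since LR > 1, the evidence supports A over ¬A.


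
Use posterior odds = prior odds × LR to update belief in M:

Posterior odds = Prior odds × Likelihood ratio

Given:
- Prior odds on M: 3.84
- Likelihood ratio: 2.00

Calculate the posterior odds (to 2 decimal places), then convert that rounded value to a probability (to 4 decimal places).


Step 1: Calculate posterior odds
Posterior odds = Prior odds × LR
               = 3.84 × 2.00
               = 7.68

Step 2: Convert to probability
P(M|E) = Posterior odds / (1 + Posterior odds)
       = 7.68 / (1 + 7.68)
       = 7.68 / 8.68
       = 0.8848

The evidence increased P(M) from 0.7934 to 0.8848.


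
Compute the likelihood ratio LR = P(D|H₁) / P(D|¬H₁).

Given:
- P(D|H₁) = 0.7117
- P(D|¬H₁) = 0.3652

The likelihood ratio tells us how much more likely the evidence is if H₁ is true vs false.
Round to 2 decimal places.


Likelihood Ratio (LR) = P(D|H₁) / P(D|¬H₁)

LR = 0.7117 / 0.3652
   = 1.95

The evidence is 1.95 times more likely if H₁ is true than if H₁ is false.
Because LR exceeds 1, D is evidence for H₁.


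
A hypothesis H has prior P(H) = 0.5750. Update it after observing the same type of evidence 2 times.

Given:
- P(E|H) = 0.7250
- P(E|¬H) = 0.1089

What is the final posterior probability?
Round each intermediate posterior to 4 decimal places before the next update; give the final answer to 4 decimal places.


Sequential Bayesian updating:

Initial prior: P(H) = 0.5750

Update 1:
  P(E) = 0.7250 × 0.5750 + 0.1089 × 0.4250 = 0.41687500 + 0.04628250 = 0.46315750
  P(H|E) = 0.41687500 / 0.46315750 = 0.9001

Update 2:
  P(E) = 0.7250 × 0.9001 + 0.1089 × 0.0999 = 0.65257250 + 0.01087911 = 0.66345161
  P(H|E) = 0.65257250 / 0.66345161 = 0.9836

Final posterior: 0.9836


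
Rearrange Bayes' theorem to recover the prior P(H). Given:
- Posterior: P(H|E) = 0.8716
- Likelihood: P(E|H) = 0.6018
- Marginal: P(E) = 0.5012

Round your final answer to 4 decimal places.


From Bayes' theorem: P(H|E) = P(E|H) × P(H) / P(E)

Rearranging for P(H):
P(H) = P(H|E) × P(E) / P(E|H)
     = 0.8716 × 0.5012 / 0.6018
     = 0.43684592 / 0.6018
     = 0.7259


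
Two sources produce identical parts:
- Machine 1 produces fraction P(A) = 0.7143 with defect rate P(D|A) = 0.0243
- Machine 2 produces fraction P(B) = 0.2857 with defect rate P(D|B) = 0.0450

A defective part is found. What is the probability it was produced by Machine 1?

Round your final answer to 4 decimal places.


Let A = from Machine 1, D = defective

Given:
- P(A) = 0.7143, P(B) = 0.2857
- P(D|A) = 0.0243, P(D|B) = 0.0450

Step 1: Find P(D)
P(D) = P(D|A)P(A) + P(D|B)P(B)
     = 0.0243 × 0.7143 + 0.0450 × 0.2857
     = 0.01735749 + 0.01285650
     = 0.03021399

Step 2: Apply Bayes' theorem
P(A|D) = P(D|A)P(A) / P(D)
       = 0.01735749 / 0.03021399
       = 0.5745


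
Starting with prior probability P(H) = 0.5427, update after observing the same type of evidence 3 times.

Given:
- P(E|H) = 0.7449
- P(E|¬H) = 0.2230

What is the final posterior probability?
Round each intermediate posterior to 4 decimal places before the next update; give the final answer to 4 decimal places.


Sequential Bayesian updating:

Initial prior: P(H) = 0.5427

Update 1:
  P(E) = 0.7449 × 0.5427 + 0.2230 × 0.4573 = 0.40425723 + 0.10197790 = 0.50623513
  P(H|E) = 0.40425723 / 0.50623513 = 0.7986

Update 2:
  P(E) = 0.7449 × 0.7986 + 0.2230 × 0.2014 = 0.59487714 + 0.04491220 = 0.63978934
  P(H|E) = 0.59487714 / 0.63978934 = 0.9298

Update 3:
  P(E) = 0.7449 × 0.9298 + 0.2230 × 0.0702 = 0.69260802 + 0.01565460 = 0.70826262
  P(H|E) = 0.69260802 / 0.70826262 = 0.9779

Final posterior: 0.9779


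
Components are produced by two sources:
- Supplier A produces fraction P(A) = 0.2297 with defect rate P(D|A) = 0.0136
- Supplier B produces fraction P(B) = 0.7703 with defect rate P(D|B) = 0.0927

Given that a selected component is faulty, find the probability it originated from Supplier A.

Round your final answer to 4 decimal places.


Let A = from Supplier A, D = faulty

Given:
- P(A) = 0.2297, P(B) = 0.7703
- P(D|A) = 0.0136, P(D|B) = 0.0927

Step 1: Find P(D)
P(D) = P(D|A)P(A) + P(D|B)P(B)
     = 0.0136 × 0.2297 + 0.0927 × 0.7703
     = 0.00312392 + 0.07140681
     = 0.07453073

Step 2: Apply Bayes' theorem
P(A|D) = P(D|A)P(A) / P(D)
       = 0.00312392 / 0.07453073
       = 0.0419


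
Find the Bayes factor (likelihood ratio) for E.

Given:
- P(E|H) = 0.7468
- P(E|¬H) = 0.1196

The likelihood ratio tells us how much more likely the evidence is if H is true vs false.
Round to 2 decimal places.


Likelihood Ratio (LR) = P(E|H) / P(E|¬H)

LR = 0.7468 / 0.1196
   = 6.24

The evidence is 6.24 times more likely if H is true than if H is false.
Since LR > 1, the evidence supports H over ¬H.


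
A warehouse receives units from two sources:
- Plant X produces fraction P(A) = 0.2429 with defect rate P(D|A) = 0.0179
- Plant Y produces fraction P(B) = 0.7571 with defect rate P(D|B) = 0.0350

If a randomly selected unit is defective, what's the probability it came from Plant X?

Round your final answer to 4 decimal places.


Let A = from Plant X, D = defective

Given:
- P(A) = 0.2429, P(B) = 0.7571
- P(D|A) = 0.0179, P(D|B) = 0.0350

Step 1: Find P(D)
P(D) = P(D|A)P(A) + P(D|B)P(B)
     = 0.0179 × 0.2429 + 0.0350 × 0.7571
     = 0.00434791 + 0.02649850
     = 0.03084641

Step 2: Apply Bayes' theorem
P(A|D) = P(D|A)P(A) / P(D)
       = 0.00434791 / 0.03084641
       = 0.1410


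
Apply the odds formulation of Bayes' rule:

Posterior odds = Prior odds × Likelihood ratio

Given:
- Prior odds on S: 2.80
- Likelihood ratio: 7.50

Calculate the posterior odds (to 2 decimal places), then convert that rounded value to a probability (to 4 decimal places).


Step 1: Calculate posterior odds
Posterior odds = Prior odds × LR
               = 2.80 × 7.50
               = 21.00

Step 2: Convert to probability
P(S|E) = Posterior odds / (1 + Posterior odds)
       = 21.00 / (1 + 21.00)
       = 21.00 / 22.00
       = 0.9545

The evidence increased P(S) from 0.7368 to 0.9545.


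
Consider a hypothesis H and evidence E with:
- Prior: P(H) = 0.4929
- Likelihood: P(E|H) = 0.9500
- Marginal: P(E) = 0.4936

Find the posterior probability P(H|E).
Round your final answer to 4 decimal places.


Using Bayes' theorem:

P(H|E) = P(E|H) × P(H) / P(E)
       = 0.9500 × 0.4929 / 0.4936
       = 0.46825500 / 0.4936
       = 0.9487

The evidence strengthens our belief in H.
Prior: 0.4929 → Posterior: 0.9487


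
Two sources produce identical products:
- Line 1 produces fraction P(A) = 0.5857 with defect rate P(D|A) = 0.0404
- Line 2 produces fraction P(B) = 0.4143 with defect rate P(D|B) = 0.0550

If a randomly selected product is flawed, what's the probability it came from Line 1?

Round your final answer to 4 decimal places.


Let A = from Line 1, D = flawed

Given:
- P(A) = 0.5857, P(B) = 0.4143
- P(D|A) = 0.0404, P(D|B) = 0.0550

Step 1: Find P(D)
P(D) = P(D|A)P(A) + P(D|B)P(B)
     = 0.0404 × 0.5857 + 0.0550 × 0.4143
     = 0.02366228 + 0.02278650
     = 0.04644878

Step 2: Apply Bayes' theorem
P(A|D) = P(D|A)P(A) / P(D)
       = 0.02366228 / 0.04644878
       = 0.5094


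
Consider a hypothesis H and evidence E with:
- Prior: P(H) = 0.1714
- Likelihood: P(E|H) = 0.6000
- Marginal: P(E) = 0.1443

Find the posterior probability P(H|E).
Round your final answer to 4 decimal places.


Using Bayes' theorem:

P(H|E) = P(E|H) × P(H) / P(E)
       = 0.6000 × 0.1714 / 0.1443
       = 0.10284000 / 0.1443
       = 0.7127

The evidence strengthens our belief in H.
Prior: 0.1714 → Posterior: 0.7127


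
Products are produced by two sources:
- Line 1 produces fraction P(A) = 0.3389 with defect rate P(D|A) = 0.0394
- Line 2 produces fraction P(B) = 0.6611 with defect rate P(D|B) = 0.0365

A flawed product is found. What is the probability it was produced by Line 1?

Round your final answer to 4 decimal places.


Let A = from Line 1, D = flawed

Given:
- P(A) = 0.3389, P(B) = 0.6611
- P(D|A) = 0.0394, P(D|B) = 0.0365

Step 1: Find P(D)
P(D) = P(D|A)P(A) + P(D|B)P(B)
     = 0.0394 × 0.3389 + 0.0365 × 0.6611
     = 0.01335266 + 0.02413015
     = 0.03748281

Step 2: Apply Bayes' theorem
P(A|D) = P(D|A)P(A) / P(D)
       = 0.01335266 / 0.03748281
       = 0.3562


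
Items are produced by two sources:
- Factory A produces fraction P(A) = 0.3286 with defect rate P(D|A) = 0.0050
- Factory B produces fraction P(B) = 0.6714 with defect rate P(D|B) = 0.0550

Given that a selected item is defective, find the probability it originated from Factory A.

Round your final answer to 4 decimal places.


Let A = from Factory A, D = defective

Given:
- P(A) = 0.3286, P(B) = 0.6714
- P(D|A) = 0.0050, P(D|B) = 0.0550

Step 1: Find P(D)
P(D) = P(D|A)P(A) + P(D|B)P(B)
     = 0.0050 × 0.3286 + 0.0550 × 0.6714
     = 0.00164300 + 0.03692700
     = 0.03857000

Step 2: Apply Bayes' theorem
P(A|D) = P(D|A)P(A) / P(D)
       = 0.00164300 / 0.03857000
       = 0.0426


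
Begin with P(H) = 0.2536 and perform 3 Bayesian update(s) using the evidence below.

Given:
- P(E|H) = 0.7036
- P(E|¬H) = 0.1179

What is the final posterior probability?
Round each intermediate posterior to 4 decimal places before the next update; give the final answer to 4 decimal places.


Sequential Bayesian updating:

Initial prior: P(H) = 0.2536

Update 1:
  P(E) = 0.7036 × 0.2536 + 0.1179 × 0.7464 = 0.17843296 + 0.08800056 = 0.26643352
  P(H|E) = 0.17843296 / 0.26643352 = 0.6697

Update 2:
  P(E) = 0.7036 × 0.6697 + 0.1179 × 0.3303 = 0.47120092 + 0.03894237 = 0.51014329
  P(H|E) = 0.47120092 / 0.51014329 = 0.9237

Update 3:
  P(E) = 0.7036 × 0.9237 + 0.1179 × 0.0763 = 0.64991532 + 0.00899577 = 0.65891109
  P(H|E) = 0.64991532 / 0.65891109 = 0.9863

Final posterior: 0.9863


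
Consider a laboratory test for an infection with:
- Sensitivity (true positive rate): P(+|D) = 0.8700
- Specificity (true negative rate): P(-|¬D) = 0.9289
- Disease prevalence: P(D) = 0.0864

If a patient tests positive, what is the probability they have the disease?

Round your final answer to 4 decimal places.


Let D = has disease, + = positive test

Given:
- P(D) = 0.0864 (prevalence)
- P(+|D) = 0.8700 (sensitivity)
- P(-|¬D) = 0.9289 (specificity)
- P(+|¬D) = 0.0711 (false positive rate = 1 - specificity)

Step 1: Find P(+)
P(+) = P(+|D)P(D) + P(+|¬D)P(¬D)
     = 0.8700 × 0.0864 + 0.0711 × 0.9136
     = 0.07516800 + 0.06495696
     = 0.14012496

Step 2: Apply Bayes' theorem for P(D|+)
P(D|+) = P(+|D)P(D) / P(+)
       = 0.07516800 / 0.14012496
       = 0.5364


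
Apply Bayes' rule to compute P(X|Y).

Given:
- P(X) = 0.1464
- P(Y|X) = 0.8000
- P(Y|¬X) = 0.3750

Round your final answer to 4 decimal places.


Bayes' theorem: P(X|Y) = P(Y|X) × P(X) / P(Y)

Step 1: Calculate P(Y) using law of total probability
P(Y) = P(Y|X)P(X) + P(Y|¬X)P(¬X)
     = 0.8000 × 0.1464 + 0.3750 × 0.8536
     = 0.11712000 + 0.32010000
     = 0.43722000

Step 2: Apply Bayes' theorem
P(X|Y) = P(Y|X) × P(X) / P(Y)
       = 0.11712000 / 0.43722000
       = 0.2679


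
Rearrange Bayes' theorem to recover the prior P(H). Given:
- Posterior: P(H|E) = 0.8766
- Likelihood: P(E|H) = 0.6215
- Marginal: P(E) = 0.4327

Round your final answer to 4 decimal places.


From Bayes' theorem: P(H|E) = P(E|H) × P(H) / P(E)

Rearranging for P(H):
P(H) = P(H|E) × P(E) / P(E|H)
     = 0.8766 × 0.4327 / 0.6215
     = 0.37930482 / 0.6215
     = 0.6103


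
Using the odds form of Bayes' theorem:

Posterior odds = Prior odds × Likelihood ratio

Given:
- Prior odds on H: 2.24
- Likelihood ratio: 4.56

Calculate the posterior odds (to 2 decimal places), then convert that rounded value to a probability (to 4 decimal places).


Step 1: Calculate posterior odds
Posterior odds = Prior odds × LR
               = 2.24 × 4.56
               = 10.21

Step 2: Convert to probability
P(H|E) = Posterior odds / (1 + Posterior odds)
       = 10.21 / (1 + 10.21)
       = 10.21 / 11.21
       = 0.9108

The evidence increased P(H) from 0.6914 to 0.9108.


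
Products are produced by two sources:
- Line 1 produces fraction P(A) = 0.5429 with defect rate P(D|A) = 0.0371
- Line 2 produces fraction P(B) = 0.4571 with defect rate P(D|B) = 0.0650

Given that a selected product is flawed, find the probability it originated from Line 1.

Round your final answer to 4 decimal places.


Let A = from Line 1, D = flawed

Given:
- P(A) = 0.5429, P(B) = 0.4571
- P(D|A) = 0.0371, P(D|B) = 0.0650

Step 1: Find P(D)
P(D) = P(D|A)P(A) + P(D|B)P(B)
     = 0.0371 × 0.5429 + 0.0650 × 0.4571
     = 0.02014159 + 0.02971150
     = 0.04985309

Step 2: Apply Bayes' theorem
P(A|D) = P(D|A)P(A) / P(D)
       = 0.02014159 / 0.04985309
       = 0.4040


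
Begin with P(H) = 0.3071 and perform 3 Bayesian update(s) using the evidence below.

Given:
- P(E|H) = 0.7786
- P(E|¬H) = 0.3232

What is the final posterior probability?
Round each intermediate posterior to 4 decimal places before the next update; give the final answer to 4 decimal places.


Sequential Bayesian updating:

Initial prior: P(H) = 0.3071

Update 1:
  P(E) = 0.7786 × 0.3071 + 0.3232 × 0.6929 = 0.23910806 + 0.22394528 = 0.46305334
  P(H|E) = 0.23910806 / 0.46305334 = 0.5164

Update 2:
  P(E) = 0.7786 × 0.5164 + 0.3232 × 0.4836 = 0.40206904 + 0.15629952 = 0.55836856
  P(H|E) = 0.40206904 / 0.55836856 = 0.7201

Update 3:
  P(E) = 0.7786 × 0.7201 + 0.3232 × 0.2799 = 0.56066986 + 0.09046368 = 0.65113354
  P(H|E) = 0.56066986 / 0.65113354 = 0.8611

Final posterior: 0.8611


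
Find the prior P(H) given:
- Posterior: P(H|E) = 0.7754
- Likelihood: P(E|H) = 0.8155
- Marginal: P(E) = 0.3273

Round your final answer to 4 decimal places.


From Bayes' theorem: P(H|E) = P(E|H) × P(H) / P(E)

Rearranging for P(H):
P(H) = P(H|E) × P(E) / P(E|H)
     = 0.7754 × 0.3273 / 0.8155
     = 0.25378842 / 0.8155
     = 0.3112


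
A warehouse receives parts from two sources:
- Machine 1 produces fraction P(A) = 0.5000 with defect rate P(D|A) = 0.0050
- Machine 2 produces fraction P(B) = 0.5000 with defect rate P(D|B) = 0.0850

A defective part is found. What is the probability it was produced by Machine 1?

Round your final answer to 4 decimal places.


Let A = from Machine 1, D = defective

Given:
- P(A) = 0.5000, P(B) = 0.5000
- P(D|A) = 0.0050, P(D|B) = 0.0850

Step 1: Find P(D)
P(D) = P(D|A)P(A) + P(D|B)P(B)
     = 0.0050 × 0.5000 + 0.0850 × 0.5000
     = 0.00250000 + 0.04250000
     = 0.04500000

Step 2: Apply Bayes' theorem
P(A|D) = P(D|A)P(A) / P(D)
       = 0.00250000 / 0.04500000
       = 0.0556


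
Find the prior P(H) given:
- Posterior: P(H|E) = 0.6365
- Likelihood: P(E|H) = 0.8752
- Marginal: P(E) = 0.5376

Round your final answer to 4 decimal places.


From Bayes' theorem: P(H|E) = P(E|H) × P(H) / P(E)

Rearranging for P(H):
P(H) = P(H|E) × P(E) / P(E|H)
     = 0.6365 × 0.5376 / 0.8752
     = 0.34218240 / 0.8752
     = 0.3910


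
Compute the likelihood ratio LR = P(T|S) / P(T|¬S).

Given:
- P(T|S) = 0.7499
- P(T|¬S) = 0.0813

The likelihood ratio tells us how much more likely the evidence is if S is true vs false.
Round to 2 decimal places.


Likelihood Ratio (LR) = P(T|S) / P(T|¬S)

LR = 0.7499 / 0.0813
   = 9.22

The evidence is 9.22 times more likely if S is true than if S is false.
Since LR > 1, the evidence supports S over ¬S.


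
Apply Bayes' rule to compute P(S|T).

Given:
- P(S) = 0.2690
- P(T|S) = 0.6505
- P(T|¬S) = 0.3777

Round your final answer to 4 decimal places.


Bayes' theorem: P(S|T) = P(T|S) × P(S) / P(T)

Step 1: Calculate P(T) using law of total probability
P(T) = P(T|S)P(S) + P(T|¬S)P(¬S)
     = 0.6505 × 0.2690 + 0.3777 × 0.7310
     = 0.17498450 + 0.27609870
     = 0.45108320

Step 2: Apply Bayes' theorem
P(S|T) = P(T|S) × P(S) / P(T)
       = 0.17498450 / 0.45108320
       = 0.3879


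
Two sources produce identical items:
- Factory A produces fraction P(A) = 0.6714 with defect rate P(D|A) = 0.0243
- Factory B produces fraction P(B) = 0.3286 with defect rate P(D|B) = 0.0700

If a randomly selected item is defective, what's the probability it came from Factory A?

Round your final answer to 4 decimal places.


Let A = from Factory A, D = defective

Given:
- P(A) = 0.6714, P(B) = 0.3286
- P(D|A) = 0.0243, P(D|B) = 0.0700

Step 1: Find P(D)
P(D) = P(D|A)P(A) + P(D|B)P(B)
     = 0.0243 × 0.6714 + 0.0700 × 0.3286
     = 0.01631502 + 0.02300200
     = 0.03931702

Step 2: Apply Bayes' theorem
P(A|D) = P(D|A)P(A) / P(D)
       = 0.01631502 / 0.03931702
       = 0.4150


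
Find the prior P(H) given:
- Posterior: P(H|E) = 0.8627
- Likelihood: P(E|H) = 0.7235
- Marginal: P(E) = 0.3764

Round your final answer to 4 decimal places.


From Bayes' theorem: P(H|E) = P(E|H) × P(H) / P(E)

Rearranging for P(H):
P(H) = P(H|E) × P(E) / P(E|H)
     = 0.8627 × 0.3764 / 0.7235
     = 0.32472028 / 0.7235
     = 0.4488


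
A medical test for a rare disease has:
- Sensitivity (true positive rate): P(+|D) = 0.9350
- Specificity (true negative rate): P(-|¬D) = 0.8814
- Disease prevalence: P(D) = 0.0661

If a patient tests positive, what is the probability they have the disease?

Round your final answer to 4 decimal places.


Let D = has disease, + = positive test

Given:
- P(D) = 0.0661 (prevalence)
- P(+|D) = 0.9350 (sensitivity)
- P(-|¬D) = 0.8814 (specificity)
- P(+|¬D) = 0.1186 (false positive rate = 1 - specificity)

Step 1: Find P(+)
P(+) = P(+|D)P(D) + P(+|¬D)P(¬D)
     = 0.9350 × 0.0661 + 0.1186 × 0.9339
     = 0.06180350 + 0.11076054
     = 0.17256404

Step 2: Apply Bayes' theorem for P(D|+)
P(D|+) = P(+|D)P(D) / P(+)
       = 0.06180350 / 0.17256404
       = 0.3581


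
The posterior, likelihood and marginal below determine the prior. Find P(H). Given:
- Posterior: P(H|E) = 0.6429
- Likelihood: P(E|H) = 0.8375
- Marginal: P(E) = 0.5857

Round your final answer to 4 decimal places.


From Bayes' theorem: P(H|E) = P(E|H) × P(H) / P(E)

Rearranging for P(H):
P(H) = P(H|E) × P(E) / P(E|H)
     = 0.6429 × 0.5857 / 0.8375
     = 0.37654653 / 0.8375
     = 0.4496


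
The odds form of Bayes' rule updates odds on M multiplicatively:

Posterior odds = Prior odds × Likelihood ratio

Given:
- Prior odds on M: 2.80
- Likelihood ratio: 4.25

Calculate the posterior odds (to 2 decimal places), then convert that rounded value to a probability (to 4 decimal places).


Step 1: Calculate posterior odds
Posterior odds = Prior odds × LR
               = 2.80 × 4.25
               = 11.90

Step 2: Convert to probability
P(M|E) = Posterior odds / (1 + Posterior odds)
       = 11.90 / (1 + 11.90)
       = 11.90 / 12.90
       = 0.9225

The evidence increased P(M) from 0.7368 to 0.9225.


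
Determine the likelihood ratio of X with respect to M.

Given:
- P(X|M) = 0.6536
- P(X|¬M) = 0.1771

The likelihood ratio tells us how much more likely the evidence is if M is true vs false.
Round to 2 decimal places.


Likelihood Ratio (LR) = P(X|M) / P(X|¬M)

LR = 0.6536 / 0.1771
   = 3.69

The evidence is 3.69 times more likely if M is true than if M is false.
Since LR > 1, the evidence supports M over ¬M.


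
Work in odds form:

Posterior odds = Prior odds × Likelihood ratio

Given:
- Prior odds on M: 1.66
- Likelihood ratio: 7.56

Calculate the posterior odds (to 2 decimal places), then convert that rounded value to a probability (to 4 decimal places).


Step 1: Calculate posterior odds
Posterior odds = Prior odds × LR
               = 1.66 × 7.56
               = 12.55

Step 2: Convert to probability
P(M|E) = Posterior odds / (1 + Posterior odds)
       = 12.55 / (1 + 12.55)
       = 12.55 / 13.55
       = 0.9262

The evidence increased P(M) from 0.6241 to 0.9262.


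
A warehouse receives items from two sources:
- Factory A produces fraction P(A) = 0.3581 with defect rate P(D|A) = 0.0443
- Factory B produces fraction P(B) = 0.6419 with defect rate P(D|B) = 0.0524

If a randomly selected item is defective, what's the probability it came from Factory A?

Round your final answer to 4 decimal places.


Let A = from Factory A, D = defective

Given:
- P(A) = 0.3581, P(B) = 0.6419
- P(D|A) = 0.0443, P(D|B) = 0.0524

Step 1: Find P(D)
P(D) = P(D|A)P(A) + P(D|B)P(B)
     = 0.0443 × 0.3581 + 0.0524 × 0.6419
     = 0.01586383 + 0.03363556
     = 0.04949939

Step 2: Apply Bayes' theorem
P(A|D) = P(D|A)P(A) / P(D)
       = 0.01586383 / 0.04949939
       = 0.3205


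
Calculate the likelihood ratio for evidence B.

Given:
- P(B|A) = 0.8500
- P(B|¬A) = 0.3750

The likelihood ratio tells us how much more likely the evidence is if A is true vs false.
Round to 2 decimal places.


Likelihood Ratio (LR) = P(B|A) / P(B|¬A)

LR = 0.8500 / 0.3750
   = 2.27

The evidence is 2.27 times more likely if A is true than if A is false.
LR > 1, so observing B raises the odds in favor of A.


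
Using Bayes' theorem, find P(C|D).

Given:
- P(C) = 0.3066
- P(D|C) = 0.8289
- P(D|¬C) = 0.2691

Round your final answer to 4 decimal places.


Bayes' theorem: P(C|D) = P(D|C) × P(C) / P(D)

Step 1: Calculate P(D) using law of total probability
P(D) = P(D|C)P(C) + P(D|¬C)P(¬C)
     = 0.8289 × 0.3066 + 0.2691 × 0.6934
     = 0.25414074 + 0.18659394
     = 0.44073468

Step 2: Apply Bayes' theorem
P(C|D) = P(D|C) × P(C) / P(D)
       = 0.25414074 / 0.44073468
       = 0.5766


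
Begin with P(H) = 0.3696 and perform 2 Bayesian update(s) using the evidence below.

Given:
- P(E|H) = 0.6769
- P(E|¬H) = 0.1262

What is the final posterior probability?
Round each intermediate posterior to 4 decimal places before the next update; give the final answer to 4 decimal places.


Sequential Bayesian updating:

Initial prior: P(H) = 0.3696

Update 1:
  P(E) = 0.6769 × 0.3696 + 0.1262 × 0.6304 = 0.25018224 + 0.07955648 = 0.32973872
  P(H|E) = 0.25018224 / 0.32973872 = 0.7587

Update 2:
  P(E) = 0.6769 × 0.7587 + 0.1262 × 0.2413 = 0.51356403 + 0.03045206 = 0.54401609
  P(H|E) = 0.51356403 / 0.54401609 = 0.9440

Final posterior: 0.9440


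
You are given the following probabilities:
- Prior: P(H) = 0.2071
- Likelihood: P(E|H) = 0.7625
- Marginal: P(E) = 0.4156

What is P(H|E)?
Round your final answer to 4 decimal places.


Using Bayes' theorem:

P(H|E) = P(E|H) × P(H) / P(E)
       = 0.7625 × 0.2071 / 0.4156
       = 0.15791375 / 0.4156
       = 0.3800

The evidence strengthens our belief in H.
Prior: 0.2071 → Posterior: 0.3800


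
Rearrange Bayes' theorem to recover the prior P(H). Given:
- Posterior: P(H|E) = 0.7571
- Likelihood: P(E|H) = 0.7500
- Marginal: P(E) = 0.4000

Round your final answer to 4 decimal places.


From Bayes' theorem: P(H|E) = P(E|H) × P(H) / P(E)

Rearranging for P(H):
P(H) = P(H|E) × P(E) / P(E|H)
     = 0.7571 × 0.4000 / 0.7500
     = 0.30284000 / 0.7500
     = 0.4038


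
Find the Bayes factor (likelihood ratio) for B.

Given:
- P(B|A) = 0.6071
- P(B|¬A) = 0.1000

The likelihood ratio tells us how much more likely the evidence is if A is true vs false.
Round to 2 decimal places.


Likelihood Ratio (LR) = P(B|A) / P(B|¬A)

LR = 0.6071 / 0.1000
   = 6.07

The evidence is 6.07 times more likely if A is true than if A is false.
Because LR exceeds 1, B is evidence for A.


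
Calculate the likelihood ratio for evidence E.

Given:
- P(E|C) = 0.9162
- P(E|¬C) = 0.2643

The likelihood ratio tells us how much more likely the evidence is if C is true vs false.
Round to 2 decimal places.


Likelihood Ratio (LR) = P(E|C) / P(E|¬C)

LR = 0.9162 / 0.2643
   = 3.47

The evidence is 3.47 times more likely if C is true than if C is false.
Because LR exceeds 1, E is evidence for C.
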